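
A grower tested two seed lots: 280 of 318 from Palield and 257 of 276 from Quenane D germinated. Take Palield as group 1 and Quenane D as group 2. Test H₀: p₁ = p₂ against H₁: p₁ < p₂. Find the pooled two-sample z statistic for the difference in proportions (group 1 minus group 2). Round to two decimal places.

p̂₁ = 280/318 = 0.88050, p̂₂ = 257/276 = 0.93116.
Pooled p̂ = (280+257)/(318+276) = 537/594 = 0.90404.
SE = √(p̂(1−p̂)(1/n₁+1/n₂)) = √(0.90404·0.09596·0.00676784) = √(0.000587119) = 0.02423.
z = (0.88050 − 0.93116)/0.02423 = -0.05066/0.02423 = -2.09.

z = -2.09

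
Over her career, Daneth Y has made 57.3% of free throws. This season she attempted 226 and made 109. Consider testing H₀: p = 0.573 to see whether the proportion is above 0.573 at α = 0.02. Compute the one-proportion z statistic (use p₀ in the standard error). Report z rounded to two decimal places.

z = -2.76

p̂ = 109/226 = 0.4823.
Standard error under H₀: √(0.573×0.427/226) = 0.0329.
z = (0.4823 − 0.573)/0.0329 = -0.0907/0.0329 = -2.76.
p-value = P(Z > -2.757) ≈ 0.9971; since p > α = 0.02, fail to reject H₀.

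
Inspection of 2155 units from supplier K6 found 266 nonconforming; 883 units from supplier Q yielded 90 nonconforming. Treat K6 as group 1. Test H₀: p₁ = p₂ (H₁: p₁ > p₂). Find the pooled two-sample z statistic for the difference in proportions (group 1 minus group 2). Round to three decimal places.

z = 1.674

p̂₁ = 266/2155 = 0.123434, p̂₂ = 90/883 = 0.101925.
Pooled p̂ = (266+90)/(2155+883) = 356/3038 = 0.117182.
SE = √(p̂(1−p̂)(1/n₁+1/n₂)) = √(0.117182·0.882818·0.00159654) = √(0.000165163) = 0.012852.
z = (0.123434 − 0.101925)/0.012852 = 0.021509/0.012852 = 1.674.
p-value = P(Z > 1.674) ≈ 0.0471.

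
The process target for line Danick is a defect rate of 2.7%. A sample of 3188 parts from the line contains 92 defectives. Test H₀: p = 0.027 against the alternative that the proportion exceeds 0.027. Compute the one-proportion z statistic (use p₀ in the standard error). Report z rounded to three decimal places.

p̂ = 92/3188 = 0.028858.
SE = √(p₀(1−p₀)/n) = √(0.026271/3188) = 0.002871.
z = (0.028858 − 0.027)/0.002871 = 0.001858/0.002871 = 0.647.
p-value = P(Z > 0.647) ≈ 0.2587.

z = 0.647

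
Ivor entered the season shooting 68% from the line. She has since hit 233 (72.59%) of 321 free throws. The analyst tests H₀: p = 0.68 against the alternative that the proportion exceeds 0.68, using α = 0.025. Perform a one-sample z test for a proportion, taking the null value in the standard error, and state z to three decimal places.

p̂ = 233/321 = 0.72586.
Under H₀, SE = √(0.68·0.32/321) = √(0.000677882) = 0.02604.
z = (0.72586 − 0.68)/0.02604 = 0.04586/0.02604 = 1.761.
p-value = P(Z > 1.761) ≈ 0.0391, so at α = 0.025 we fail to reject H₀.

z = 1.761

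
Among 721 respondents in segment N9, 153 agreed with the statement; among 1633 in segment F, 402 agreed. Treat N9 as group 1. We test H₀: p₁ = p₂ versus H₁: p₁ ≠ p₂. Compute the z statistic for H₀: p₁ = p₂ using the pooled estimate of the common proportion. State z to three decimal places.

p̂₁ = 153/721 ≈ 0.212205, p̂₂ = 402/1633 ≈ 0.246173.
Pooled p̂ = (153+402)/(721+1633) = 555/2354 = 0.235769.
SE = √(p̂(1−p̂)(1/n₁+1/n₂)) = √(0.235769·0.764231·0.00199933) = √(0.000360244) = 0.018980.
z = (0.212205 − 0.246173)/0.018980 = -0.033968/0.018980 = -1.790.
Two-sided p-value ≈ 2·Φ(−1.790) = 0.0735.

z = -1.790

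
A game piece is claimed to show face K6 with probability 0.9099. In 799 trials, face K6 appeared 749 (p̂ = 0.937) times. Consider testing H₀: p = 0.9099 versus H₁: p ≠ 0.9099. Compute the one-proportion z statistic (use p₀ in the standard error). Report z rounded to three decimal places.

z = 2.717

p̂ = 749/799 = 0.93742.
SE = √(p₀(1−p₀)/n) = √(0.081982/799) = 0.01013.
z = (0.93742 − 0.9099)/0.01013 = 0.02752/0.01013 = 2.717.
Two-sided p-value ≈ 2·Φ(−2.717) = 0.0066.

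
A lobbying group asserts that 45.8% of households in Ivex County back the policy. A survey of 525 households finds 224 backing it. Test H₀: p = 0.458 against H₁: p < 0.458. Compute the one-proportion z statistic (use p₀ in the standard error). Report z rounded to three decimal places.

p̂ = 224/525 ≈ 0.42667.
Standard error under H₀: √(0.458×0.542/525) = 0.02174.
z = (0.42667 − 0.458)/0.02174 = -0.03133/0.02174 = -1.441.

z = -1.441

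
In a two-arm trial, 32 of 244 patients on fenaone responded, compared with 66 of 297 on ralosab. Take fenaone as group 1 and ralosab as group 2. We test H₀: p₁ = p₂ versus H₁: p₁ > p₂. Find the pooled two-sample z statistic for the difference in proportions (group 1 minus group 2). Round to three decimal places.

z = -2.737

p̂₁ = 32/244 = 0.131148, p̂₂ = 66/297 = 0.222222.
Pooled p̂ = (32+66)/(244+297) = 98/541 = 0.181146.
SE = √(p̂(1−p̂)(1/n₁+1/n₂)) = √(0.181146·0.818854·0.00746536) = √(0.00110735) = 0.033277.
z = (0.131148 − 0.222222)/0.033277 = -0.091074/0.033277 = -2.737.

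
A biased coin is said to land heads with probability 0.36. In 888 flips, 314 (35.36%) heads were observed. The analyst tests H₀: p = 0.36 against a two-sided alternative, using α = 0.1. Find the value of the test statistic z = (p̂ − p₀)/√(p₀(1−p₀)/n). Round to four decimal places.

p̂ = 314/888 ≈ 0.353604.
SE = √(p₀(1−p₀)/n) = √(0.2304/888) = 0.016108.
z = (0.353604 − 0.36)/0.016108 = -0.006396/0.016108 = -0.3971.
p-value = 2·P(Z > 0.397) ≈ 0.6913. With α = 0.1, fail to reject H₀.

z = -0.3971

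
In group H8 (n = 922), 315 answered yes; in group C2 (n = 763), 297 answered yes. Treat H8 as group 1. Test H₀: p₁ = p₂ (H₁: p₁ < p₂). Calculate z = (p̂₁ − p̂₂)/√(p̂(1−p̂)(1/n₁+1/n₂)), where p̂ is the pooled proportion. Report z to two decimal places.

p̂₁ = 315/922 ≈ 0.34165, p̂₂ = 297/763 ≈ 0.38925.
Pooled p̂ = (315+297)/(922+763) = 612/1685 = 0.36320.
SE = √(0.231287 × 0.00239521) = 0.02354.
z = (0.34165 − 0.38925)/0.02354 = -0.04760/0.02354 = -2.02.
p-value = P(Z < -2.023) ≈ 0.0216.

z = -2.02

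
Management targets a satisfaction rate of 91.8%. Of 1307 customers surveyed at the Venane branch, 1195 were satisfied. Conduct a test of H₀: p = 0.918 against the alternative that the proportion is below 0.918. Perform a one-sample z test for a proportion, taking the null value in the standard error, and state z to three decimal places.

p̂ = 1195/1307 = 0.9143076.
Standard error under H₀: √(0.918×0.082/1307) = 0.0075891.
z = (0.9143076 − 0.918)/0.0075891 = -0.0036924/0.0075891 = -0.487.
p-value = P(Z < -0.487) ≈ 0.3133.

z = -0.487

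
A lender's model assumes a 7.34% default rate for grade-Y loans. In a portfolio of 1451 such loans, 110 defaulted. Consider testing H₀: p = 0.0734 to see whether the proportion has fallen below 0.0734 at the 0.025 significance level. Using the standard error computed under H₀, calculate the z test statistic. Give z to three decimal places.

p̂ = 110/1451 = 0.07581.
Under H₀, SE = √(0.0734·0.9266/1451) = √(4.68728e-05) = 0.00685.
z = (0.07581 − 0.0734)/0.00685 = 0.00241/0.00685 = 0.352.
p-value = P(Z < 0.352) ≈ 0.6376, so at α = 0.025 we fail to reject H₀.

z = 0.352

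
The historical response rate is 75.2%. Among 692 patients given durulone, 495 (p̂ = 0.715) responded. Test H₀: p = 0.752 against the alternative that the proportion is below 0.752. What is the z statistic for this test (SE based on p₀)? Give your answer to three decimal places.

p̂ = 495/692 = 0.71532.
Standard error under H₀: √(0.752×0.248/692) = 0.01642.
z = (0.71532 − 0.752)/0.01642 = -0.03668/0.01642 = -2.234.
p-value = P(Z < -2.234) ≈ 0.0127.

z = -2.234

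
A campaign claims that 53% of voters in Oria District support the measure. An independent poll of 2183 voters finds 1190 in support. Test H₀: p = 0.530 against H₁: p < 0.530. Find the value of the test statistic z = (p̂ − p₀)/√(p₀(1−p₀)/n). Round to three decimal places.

p̂ = 1190/2183 = 0.54512.
SE = √(p₀(1−p₀)/n) = √(0.2491/2183) = 0.01068.
z = (0.54512 − 0.53)/0.01068 = 0.01512/0.01068 = 1.416.
p-value = P(Z < 1.416) ≈ 0.9215.

z = 1.416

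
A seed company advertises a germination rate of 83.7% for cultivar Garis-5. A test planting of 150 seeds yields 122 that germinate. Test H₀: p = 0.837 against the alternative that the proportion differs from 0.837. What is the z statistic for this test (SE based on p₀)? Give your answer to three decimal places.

p̂ = 122/150 = 0.81333.
Under H₀, SE = √(0.837·0.163/150) = √(0.00090954) = 0.03016.
z = (0.81333 − 0.837)/0.03016 = -0.02367/0.03016 = -0.785.
Two-sided p-value ≈ 2·Φ(−0.785) = 0.4326.

z = -0.785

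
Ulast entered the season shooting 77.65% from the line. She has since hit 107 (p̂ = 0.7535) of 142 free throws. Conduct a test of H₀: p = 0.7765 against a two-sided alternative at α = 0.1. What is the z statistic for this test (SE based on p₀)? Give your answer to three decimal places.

p̂ = 107/142 = 0.75352.
SE = √(p₀(1−p₀)/n) = √(0.17355/142) = 0.03496.
z = (0.75352 − 0.7765)/0.03496 = -0.02298/0.03496 = -0.657.
Two-sided p-value ≈ 2·Φ(−0.657) = 0.5110, so at α = 0.1 we fail to reject H₀.

z = -0.657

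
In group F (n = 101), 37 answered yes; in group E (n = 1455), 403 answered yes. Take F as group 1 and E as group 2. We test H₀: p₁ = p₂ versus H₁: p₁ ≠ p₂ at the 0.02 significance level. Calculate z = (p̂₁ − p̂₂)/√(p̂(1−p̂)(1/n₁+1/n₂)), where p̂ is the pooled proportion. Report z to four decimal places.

p̂₁ = 37/101 ≈ 0.366337, p̂₂ = 403/1455 ≈ 0.276976.
Pooled p̂ = (37+403)/(101+1455) = 440/1556 = 0.282776.
SE = √(p̂(1−p̂)(1/n₁+1/n₂)) = √(0.282776·0.717224·0.0105883) = √(0.00214745) = 0.046341.
z = (0.366337 − 0.276976)/0.046341 = 0.089361/0.046341 = 1.9283.
p-value = 2·P(Z > 1.928) ≈ 0.0538; since p > α = 0.02, fail to reject H₀.

z = 1.9283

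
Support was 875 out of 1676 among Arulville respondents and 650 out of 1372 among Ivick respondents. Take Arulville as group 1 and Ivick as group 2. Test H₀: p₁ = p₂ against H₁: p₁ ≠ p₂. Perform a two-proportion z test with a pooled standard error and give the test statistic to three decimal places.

p̂₁ = 875/1676 ≈ 0.522076, p̂₂ = 650/1372 ≈ 0.473761.
Pooled p̂ = (875+650)/(1676+1372) = 1525/3048 = 0.500328.
SE = √(p̂(1−p̂)(1/n₁+1/n₂)) = √(0.500328·0.499672·0.00132552) = √(0.00033138) = 0.018204.
z = (0.522076 − 0.473761)/0.018204 = 0.048315/0.018204 = 2.654.

z = 2.654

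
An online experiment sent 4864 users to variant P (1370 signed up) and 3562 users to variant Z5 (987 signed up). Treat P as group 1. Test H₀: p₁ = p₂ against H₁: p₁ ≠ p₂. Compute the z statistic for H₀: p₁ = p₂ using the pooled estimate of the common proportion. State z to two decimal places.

z = 0.46

p̂₁ = 1370/4864 = 0.2817, p̂₂ = 987/3562 = 0.2771.
Pooled p̂ = (1370+987)/(4864+3562) = 2357/8426 = 0.2797.
SE = √(0.201481 × 0.000486333) = 0.0099.
z = (0.2817 − 0.2771)/0.0099 = 0.0046/0.0099 = 0.46.
p-value = 2·P(Z > 0.462) ≈ 0.6443.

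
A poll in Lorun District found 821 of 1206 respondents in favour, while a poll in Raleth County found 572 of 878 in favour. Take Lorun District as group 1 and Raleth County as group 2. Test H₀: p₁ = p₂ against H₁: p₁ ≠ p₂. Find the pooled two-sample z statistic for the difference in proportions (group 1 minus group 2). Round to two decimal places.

p̂₁ = 821/1206 ≈ 0.6808, p̂₂ = 572/878 ≈ 0.6515.
Pooled p̂ = (821+572)/(1206+878) = 1393/2084 = 0.6684.
SE = √(0.221633 × 0.00196814) = 0.0209.
z = (0.6808 − 0.6515)/0.0209 = 0.0293/0.0209 = 1.40.
Two-sided p-value ≈ 2·Φ(−1.402) = 0.1609.

z = 1.40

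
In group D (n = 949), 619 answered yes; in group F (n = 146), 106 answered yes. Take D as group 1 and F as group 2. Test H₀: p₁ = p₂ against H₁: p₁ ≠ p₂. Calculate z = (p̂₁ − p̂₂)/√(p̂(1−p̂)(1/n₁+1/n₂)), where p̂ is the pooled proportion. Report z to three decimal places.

z = -1.754

p̂₁ = 619/949 ≈ 0.65227, p̂₂ = 106/146 ≈ 0.72603.
Pooled p̂ = (619+106)/(949+146) = 725/1095 = 0.66210.
SE = √(p̂(1−p̂)(1/n₁+1/n₂)) = √(0.66210·0.33790·0.00790306) = √(0.0017681) = 0.04205.
z = (0.65227 − 0.72603)/0.04205 = -0.07376/0.04205 = -1.754.
Two-sided p-value ≈ 2·Φ(−1.754) = 0.0794.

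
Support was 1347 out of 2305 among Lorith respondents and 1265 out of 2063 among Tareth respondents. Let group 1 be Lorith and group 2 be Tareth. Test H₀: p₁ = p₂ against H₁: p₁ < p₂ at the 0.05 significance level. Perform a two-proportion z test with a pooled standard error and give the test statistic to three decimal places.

p̂₁ = 1347/2305 ≈ 0.58438, p̂₂ = 1265/2063 ≈ 0.61318.
Pooled p̂ = (1347+1265)/(2305+2063) = 2612/4368 = 0.59799.
SE = √(0.240399 × 0.00091857) = 0.01486.
z = (0.58438 − 0.61318)/0.01486 = -0.02880/0.01486 = -1.938.
p-value = P(Z < -1.938) ≈ 0.0263; since p < α = 0.05, reject H₀.

z = -1.938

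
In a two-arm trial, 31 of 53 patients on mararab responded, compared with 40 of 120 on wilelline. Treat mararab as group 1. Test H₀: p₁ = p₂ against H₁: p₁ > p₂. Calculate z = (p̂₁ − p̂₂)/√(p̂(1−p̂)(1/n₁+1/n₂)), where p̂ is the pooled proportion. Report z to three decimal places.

p̂₁ = 31/53 ≈ 0.58491, p̂₂ = 40/120 ≈ 0.33333.
Pooled p̂ = (31+40)/(53+120) = 71/173 = 0.41040.
SE = √(p̂(1−p̂)(1/n₁+1/n₂)) = √(0.41040·0.58960·0.0272013) = √(0.00658196) = 0.08113.
z = (0.58491 − 0.33333)/0.08113 = 0.25158/0.08113 = 3.101.

z = 3.101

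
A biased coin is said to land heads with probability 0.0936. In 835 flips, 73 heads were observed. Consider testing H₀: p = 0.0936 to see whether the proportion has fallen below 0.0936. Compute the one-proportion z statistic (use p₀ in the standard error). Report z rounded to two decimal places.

p̂ = 73/835 = 0.0874.
SE = √(p₀(1−p₀)/n) = √(0.084839/835) = 0.0101.
z = (0.0874 − 0.0936)/0.0101 = -0.0062/0.0101 = -0.61.

z = -0.61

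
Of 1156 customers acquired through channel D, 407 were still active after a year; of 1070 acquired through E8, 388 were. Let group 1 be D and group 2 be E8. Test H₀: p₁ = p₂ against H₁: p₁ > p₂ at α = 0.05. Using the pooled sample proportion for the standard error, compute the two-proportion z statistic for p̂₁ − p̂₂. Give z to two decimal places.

p̂₁ = 407/1156 ≈ 0.3521, p̂₂ = 388/1070 ≈ 0.3626.
Pooled p̂ = (407+388)/(1156+1070) = 795/2226 = 0.3571.
SE = √(0.229592 × 0.00179963) = 0.0203.
z = (0.3521 − 0.3626)/0.0203 = -0.0105/0.0203 = -0.52.
p-value = P(Z > -0.519) ≈ 0.6980, so at α = 0.05 we fail to reject H₀.

z = -0.52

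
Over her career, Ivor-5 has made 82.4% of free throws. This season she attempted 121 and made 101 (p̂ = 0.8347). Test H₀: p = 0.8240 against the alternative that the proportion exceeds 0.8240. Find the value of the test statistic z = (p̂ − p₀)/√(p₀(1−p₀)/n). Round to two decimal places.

z = 0.31

p̂ = 101/121 ≈ 0.8347.
SE = √(p₀(1−p₀)/n) = √(0.14502/121) = 0.0346.
z = (0.8347 − 0.824)/0.0346 = 0.0107/0.0346 = 0.31.
p-value = P(Z > 0.309) ≈ 0.3785.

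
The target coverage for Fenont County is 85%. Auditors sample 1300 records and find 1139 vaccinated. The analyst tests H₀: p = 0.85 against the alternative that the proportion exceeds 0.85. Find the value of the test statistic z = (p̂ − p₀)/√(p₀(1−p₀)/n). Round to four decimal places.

z = 2.6409

p̂ = 1139/1300 ≈ 0.8761538.
SE = √(p₀(1−p₀)/n) = √(0.1275/1300) = 0.0099034.
z = (0.8761538 − 0.85)/0.0099034 = 0.0261538/0.0099034 = 2.6409.
p-value = P(Z > 2.641) ≈ 0.0041.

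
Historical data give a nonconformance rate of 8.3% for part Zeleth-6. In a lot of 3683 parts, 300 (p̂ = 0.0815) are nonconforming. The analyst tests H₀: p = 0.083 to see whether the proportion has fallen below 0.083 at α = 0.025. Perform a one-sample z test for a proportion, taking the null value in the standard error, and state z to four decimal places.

z = -0.3398

p̂ = 300/3683 ≈ 0.0814553.
Under H₀, SE = √(0.083·0.917/3683) = √(2.06655e-05) = 0.0045459.
z = (0.0814553 − 0.083)/0.0045459 = -0.0015447/0.0045459 = -0.3398.
p-value = P(Z < -0.340) ≈ 0.3670, so at α = 0.025 we fail to reject H₀.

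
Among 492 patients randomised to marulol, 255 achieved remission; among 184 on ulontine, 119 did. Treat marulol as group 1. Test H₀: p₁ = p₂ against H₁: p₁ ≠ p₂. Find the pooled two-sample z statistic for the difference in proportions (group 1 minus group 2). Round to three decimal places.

z = -2.990

p̂₁ = 255/492 = 0.51829, p̂₂ = 119/184 = 0.64674.
Pooled p̂ = (255+119)/(492+184) = 374/676 = 0.55325.
SE = √(0.247164 × 0.0074673) = 0.04296.
z = (0.51829 − 0.64674)/0.04296 = -0.12845/0.04296 = -2.990.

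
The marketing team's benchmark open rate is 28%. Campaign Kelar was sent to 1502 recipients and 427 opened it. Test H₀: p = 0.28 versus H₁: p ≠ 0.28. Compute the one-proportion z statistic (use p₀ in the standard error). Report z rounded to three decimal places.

p̂ = 427/1502 ≈ 0.28429.
Under H₀, SE = √(0.28·0.72/1502) = √(0.000134221) = 0.01159.
z = (0.28429 − 0.28)/0.01159 = 0.00429/0.01159 = 0.370.
p-value = 2·P(Z > 0.370) ≈ 0.7113.

z = 0.370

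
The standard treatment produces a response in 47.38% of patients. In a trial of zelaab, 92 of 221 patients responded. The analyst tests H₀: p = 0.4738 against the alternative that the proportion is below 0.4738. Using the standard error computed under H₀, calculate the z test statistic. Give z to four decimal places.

z = -1.7123

p̂ = 92/221 ≈ 0.416290.
Under H₀, SE = √(0.4738·0.5262/221) = √(0.00112812) = 0.033587.
z = (0.416290 − 0.4738)/0.033587 = -0.057510/0.033587 = -1.7123.
p-value = P(Z < -1.712) ≈ 0.0434.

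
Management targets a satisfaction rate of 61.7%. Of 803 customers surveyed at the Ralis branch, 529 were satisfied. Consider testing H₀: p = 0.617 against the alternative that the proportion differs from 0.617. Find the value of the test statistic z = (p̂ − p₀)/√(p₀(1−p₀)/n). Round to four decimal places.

p̂ = 529/803 = 0.6587796.
SE = √(p₀(1−p₀)/n) = √(0.23631/803) = 0.0171547.
z = (0.6587796 − 0.617)/0.0171547 = 0.0417796/0.0171547 = 2.4355.

z = 2.4355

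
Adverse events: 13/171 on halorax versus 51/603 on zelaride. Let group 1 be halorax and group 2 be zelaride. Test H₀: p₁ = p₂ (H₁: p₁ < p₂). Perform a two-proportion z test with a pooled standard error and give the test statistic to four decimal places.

z = -0.3585

p̂₁ = 13/171 ≈ 0.076023, p̂₂ = 51/603 ≈ 0.084577.
Pooled p̂ = (13+51)/(171+603) = 64/774 = 0.082687.
SE = √(0.0758501 × 0.00750633) = 0.023861.
z = (0.076023 − 0.084577)/0.023861 = -0.008554/0.023861 = -0.3585.
p-value = P(Z < -0.358) ≈ 0.3600.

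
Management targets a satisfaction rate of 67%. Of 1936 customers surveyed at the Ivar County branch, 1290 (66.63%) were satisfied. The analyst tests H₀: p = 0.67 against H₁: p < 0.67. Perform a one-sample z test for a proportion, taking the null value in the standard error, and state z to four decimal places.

z = -0.3441

p̂ = 1290/1936 = 0.6663223.
SE = √(p₀(1−p₀)/n) = √(0.2211/1936) = 0.0106867.
z = (0.6663223 − 0.67)/0.0106867 = -0.0036777/0.0106867 = -0.3441.
p-value = P(Z < -0.344) ≈ 0.3654.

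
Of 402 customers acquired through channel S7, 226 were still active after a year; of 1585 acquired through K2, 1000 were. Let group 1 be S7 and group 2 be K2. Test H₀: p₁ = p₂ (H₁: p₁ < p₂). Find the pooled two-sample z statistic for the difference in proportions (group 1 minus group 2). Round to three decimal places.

z = -2.532

p̂₁ = 226/402 = 0.562189, p̂₂ = 1000/1585 = 0.630915.
Pooled p̂ = (226+1000)/(402+1585) = 1226/1987 = 0.617011.
SE = √(0.236309 × 0.00311848) = 0.027146.
z = (0.562189 − 0.630915)/0.027146 = -0.068726/0.027146 = -2.532.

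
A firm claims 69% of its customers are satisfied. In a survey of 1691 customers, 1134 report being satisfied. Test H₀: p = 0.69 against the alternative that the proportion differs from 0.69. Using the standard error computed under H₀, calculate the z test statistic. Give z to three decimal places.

z = -1.724

p̂ = 1134/1691 = 0.67061.
Standard error under H₀: √(0.69×0.31/1691) = 0.01125.
z = (0.67061 − 0.69)/0.01125 = -0.01939/0.01125 = -1.724.
Two-sided p-value ≈ 2·Φ(−1.724) = 0.0847.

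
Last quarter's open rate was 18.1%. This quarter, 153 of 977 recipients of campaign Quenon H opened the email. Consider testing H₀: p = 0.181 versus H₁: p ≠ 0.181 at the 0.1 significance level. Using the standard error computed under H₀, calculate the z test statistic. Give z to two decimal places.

z = -1.98

p̂ = 153/977 = 0.1566.
SE = √(p₀(1−p₀)/n) = √(0.14824/977) = 0.0123.
z = (0.1566 − 0.181)/0.0123 = -0.0244/0.0123 = -1.98.
Two-sided p-value ≈ 2·Φ(−1.981) = 0.0476, so at α = 0.1 we reject H₀.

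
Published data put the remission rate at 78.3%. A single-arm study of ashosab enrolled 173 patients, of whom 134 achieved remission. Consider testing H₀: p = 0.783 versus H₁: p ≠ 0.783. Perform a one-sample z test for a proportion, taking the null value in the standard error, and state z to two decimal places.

p̂ = 134/173 ≈ 0.7746.
Under H₀, SE = √(0.783·0.217/173) = √(0.000982145) = 0.0313.
z = (0.7746 − 0.783)/0.0313 = -0.0084/0.0313 = -0.27.
p-value = 2·P(Z > 0.269) ≈ 0.7878.

z = -0.27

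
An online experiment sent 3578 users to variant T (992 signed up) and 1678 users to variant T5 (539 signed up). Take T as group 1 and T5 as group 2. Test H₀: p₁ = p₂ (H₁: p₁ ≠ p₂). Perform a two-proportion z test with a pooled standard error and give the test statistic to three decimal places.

z = -3.270

p̂₁ = 992/3578 = 0.2772499, p̂₂ = 539/1678 = 0.3212157.
Pooled p̂ = (992+539)/(3578+1678) = 1531/5256 = 0.2912861.
SE = √(p̂(1−p̂)(1/n₁+1/n₂)) = √(0.2912861·0.7087139·0.000875433) = √(0.000180723) = 0.0134433.
z = (0.2772499 − 0.3212157)/0.0134433 = -0.0439658/0.0134433 = -3.270.
p-value = 2·P(Z > 3.270) ≈ 0.0011.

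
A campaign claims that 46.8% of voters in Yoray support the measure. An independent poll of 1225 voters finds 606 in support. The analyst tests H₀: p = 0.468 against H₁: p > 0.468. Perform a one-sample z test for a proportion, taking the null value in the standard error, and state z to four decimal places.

z = 1.8724

p̂ = 606/1225 = 0.4946939.
SE = √(p₀(1−p₀)/n) = √(0.24898/1225) = 0.0142564.
z = (0.4946939 − 0.468)/0.0142564 = 0.0266939/0.0142564 = 1.8724.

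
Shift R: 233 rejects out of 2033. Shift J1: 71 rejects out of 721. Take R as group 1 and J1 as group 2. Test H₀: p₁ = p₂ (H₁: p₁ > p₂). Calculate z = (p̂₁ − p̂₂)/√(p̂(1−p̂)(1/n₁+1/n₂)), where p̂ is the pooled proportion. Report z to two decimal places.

p̂₁ = 233/2033 ≈ 0.11461, p̂₂ = 71/721 ≈ 0.09847.
Pooled p̂ = (233+71)/(2033+721) = 304/2754 = 0.11038.
SE = √(p̂(1−p̂)(1/n₁+1/n₂)) = √(0.11038·0.88962·0.00187885) = √(0.000184503) = 0.01358.
z = (0.11461 − 0.09847)/0.01358 = 0.01614/0.01358 = 1.19.

z = 1.19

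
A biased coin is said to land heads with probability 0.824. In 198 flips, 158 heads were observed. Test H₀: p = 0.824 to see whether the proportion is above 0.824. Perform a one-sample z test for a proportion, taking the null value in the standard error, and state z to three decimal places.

p̂ = 158/198 ≈ 0.797980.
SE = √(p₀(1−p₀)/n) = √(0.14502/198) = 0.027064.
z = (0.797980 − 0.824)/0.027064 = -0.026020/0.027064 = -0.961.

z = -0.961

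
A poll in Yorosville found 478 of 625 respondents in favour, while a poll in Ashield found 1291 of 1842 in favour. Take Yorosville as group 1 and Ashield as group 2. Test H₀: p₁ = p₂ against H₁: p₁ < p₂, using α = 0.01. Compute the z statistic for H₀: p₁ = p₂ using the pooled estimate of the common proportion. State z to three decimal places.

p̂₁ = 478/625 ≈ 0.76480, p̂₂ = 1291/1842 ≈ 0.70087.
Pooled p̂ = (478+1291)/(625+1842) = 1769/2467 = 0.71707.
SE = √(p̂(1−p̂)(1/n₁+1/n₂)) = √(0.71707·0.28293·0.00214289) = √(0.000434755) = 0.02085.
z = (0.76480 − 0.70087)/0.02085 = 0.06393/0.02085 = 3.066.
p-value = P(Z < 3.066) ≈ 0.9989, so at α = 0.01 we fail to reject H₀.

z = 3.066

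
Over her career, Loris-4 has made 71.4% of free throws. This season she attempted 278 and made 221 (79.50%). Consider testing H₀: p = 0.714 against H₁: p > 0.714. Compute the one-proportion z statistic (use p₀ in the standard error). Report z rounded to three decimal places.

p̂ = 221/278 = 0.79496.
SE = √(p₀(1−p₀)/n) = √(0.2042/278) = 0.02710.
z = (0.79496 − 0.714)/0.02710 = 0.08096/0.02710 = 2.987.

z = 2.987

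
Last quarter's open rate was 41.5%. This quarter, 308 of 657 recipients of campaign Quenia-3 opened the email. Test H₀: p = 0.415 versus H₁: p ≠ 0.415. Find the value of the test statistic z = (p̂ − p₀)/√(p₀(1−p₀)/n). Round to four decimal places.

p̂ = 308/657 = 0.468798.
Under H₀, SE = √(0.415·0.585/657) = √(0.000369521) = 0.019223.
z = (0.468798 − 0.415)/0.019223 = 0.053798/0.019223 = 2.7986.

z = 2.7986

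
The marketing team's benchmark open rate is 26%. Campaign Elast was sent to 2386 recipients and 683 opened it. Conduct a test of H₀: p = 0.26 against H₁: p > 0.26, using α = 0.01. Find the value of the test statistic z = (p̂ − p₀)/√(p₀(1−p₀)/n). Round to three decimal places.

z = 2.924

p̂ = 683/2386 = 0.2862531.
SE = √(p₀(1−p₀)/n) = √(0.1924/2386) = 0.0089798.
z = (0.2862531 − 0.26)/0.0089798 = 0.0262531/0.0089798 = 2.924.
p-value = P(Z > 2.924) ≈ 0.0017. With α = 0.01, reject H₀.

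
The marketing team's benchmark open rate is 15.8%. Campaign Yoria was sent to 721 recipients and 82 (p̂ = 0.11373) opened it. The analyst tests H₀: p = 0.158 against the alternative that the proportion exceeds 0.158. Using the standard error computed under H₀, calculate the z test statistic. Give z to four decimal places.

p̂ = 82/721 ≈ 0.1137309.
Standard error under H₀: √(0.158×0.842/721) = 0.0135837.
z = (0.1137309 − 0.158)/0.0135837 = -0.0442691/0.0135837 = -3.2590.

z = -3.2590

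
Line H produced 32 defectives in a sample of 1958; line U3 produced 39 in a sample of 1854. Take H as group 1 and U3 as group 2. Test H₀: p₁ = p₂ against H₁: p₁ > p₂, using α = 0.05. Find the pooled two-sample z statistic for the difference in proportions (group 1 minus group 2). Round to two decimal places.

z = -1.07

p̂₁ = 32/1958 ≈ 0.0163, p̂₂ = 39/1854 ≈ 0.0210.
Pooled p̂ = (32+39)/(1958+1854) = 71/3812 = 0.0186.
SE = √(p̂(1−p̂)(1/n₁+1/n₂)) = √(0.0186·0.9814·0.0010501) = √(1.91942e-05) = 0.0044.
z = (0.0163 − 0.0210)/0.0044 = -0.0047/0.0044 = -1.07.
p-value = P(Z > -1.071) ≈ 0.8579; since p > α = 0.05, fail to reject H₀.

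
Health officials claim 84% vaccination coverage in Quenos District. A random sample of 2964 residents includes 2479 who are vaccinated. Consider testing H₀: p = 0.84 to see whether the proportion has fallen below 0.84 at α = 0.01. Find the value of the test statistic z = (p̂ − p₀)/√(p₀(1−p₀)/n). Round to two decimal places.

z = -0.54

p̂ = 2479/2964 ≈ 0.8364.
SE = √(p₀(1−p₀)/n) = √(0.1344/2964) = 0.0067.
z = (0.8364 − 0.84)/0.0067 = -0.0036/0.0067 = -0.54.
p-value = P(Z < -0.539) ≈ 0.2949; since p > α = 0.01, fail to reject H₀.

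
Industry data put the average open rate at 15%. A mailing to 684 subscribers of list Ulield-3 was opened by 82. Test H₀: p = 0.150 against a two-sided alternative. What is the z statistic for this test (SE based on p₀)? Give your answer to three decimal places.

p̂ = 82/684 = 0.119883.
SE = √(p₀(1−p₀)/n) = √(0.1275/684) = 0.013653.
z = (0.119883 − 0.15)/0.013653 = -0.030117/0.013653 = -2.206.
Two-sided p-value ≈ 2·Φ(−2.206) = 0.0274.

z = -2.206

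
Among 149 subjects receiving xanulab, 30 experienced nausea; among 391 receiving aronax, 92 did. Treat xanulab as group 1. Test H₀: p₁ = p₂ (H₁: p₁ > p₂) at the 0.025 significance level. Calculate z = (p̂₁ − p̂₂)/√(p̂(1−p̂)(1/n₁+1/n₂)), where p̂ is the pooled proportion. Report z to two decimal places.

p̂₁ = 30/149 = 0.2013, p̂₂ = 92/391 = 0.2353.
Pooled p̂ = (30+92)/(149+391) = 122/540 = 0.2259.
SE = √(0.174883 × 0.00926895) = 0.0403.
z = (0.2013 − 0.2353)/0.0403 = -0.0340/0.0403 = -0.84.
p-value = P(Z > -0.843) ≈ 0.8005, so at α = 0.025 we fail to reject H₀.

z = -0.84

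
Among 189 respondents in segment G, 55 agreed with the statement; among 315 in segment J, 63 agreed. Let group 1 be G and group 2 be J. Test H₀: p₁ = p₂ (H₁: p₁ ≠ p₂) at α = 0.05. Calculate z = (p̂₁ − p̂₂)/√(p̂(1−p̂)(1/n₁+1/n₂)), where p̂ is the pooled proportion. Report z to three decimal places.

p̂₁ = 55/189 = 0.29101, p̂₂ = 63/315 = 0.20000.
Pooled p̂ = (55+63)/(189+315) = 118/504 = 0.23413.
SE = √(0.179312 × 0.00846561) = 0.03896.
z = (0.29101 − 0.20000)/0.03896 = 0.09101/0.03896 = 2.336.
p-value = 2·P(Z > 2.336) ≈ 0.0195. With α = 0.05, reject H₀.

z = 2.336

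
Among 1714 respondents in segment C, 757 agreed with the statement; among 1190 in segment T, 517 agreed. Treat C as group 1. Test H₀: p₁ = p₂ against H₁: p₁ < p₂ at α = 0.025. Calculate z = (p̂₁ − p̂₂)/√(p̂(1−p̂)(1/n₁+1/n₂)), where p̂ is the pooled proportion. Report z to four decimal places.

p̂₁ = 757/1714 = 0.441657, p̂₂ = 517/1190 = 0.434454.
Pooled p̂ = (757+517)/(1714+1190) = 1274/2904 = 0.438705.
SE = √(0.246243 × 0.00142377) = 0.018724.
z = (0.441657 − 0.434454)/0.018724 = 0.007203/0.018724 = 0.3847.
p-value = P(Z < 0.385) ≈ 0.6498. With α = 0.025, fail to reject H₀.

z = 0.3847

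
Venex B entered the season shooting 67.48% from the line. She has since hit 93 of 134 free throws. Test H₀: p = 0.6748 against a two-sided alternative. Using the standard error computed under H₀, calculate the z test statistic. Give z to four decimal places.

p̂ = 93/134 = 0.694030.
SE = √(p₀(1−p₀)/n) = √(0.21944/134) = 0.040468.
z = (0.694030 − 0.6748)/0.040468 = 0.019230/0.040468 = 0.4752.

z = 0.4752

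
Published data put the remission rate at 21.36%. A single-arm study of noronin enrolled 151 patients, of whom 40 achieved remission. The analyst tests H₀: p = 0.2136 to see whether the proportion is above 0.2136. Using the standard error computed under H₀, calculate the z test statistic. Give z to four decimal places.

p̂ = 40/151 ≈ 0.264901.
SE = √(p₀(1−p₀)/n) = √(0.16798/151) = 0.033353.
z = (0.264901 − 0.2136)/0.033353 = 0.051301/0.033353 = 1.5381.
p-value = P(Z > 1.538) ≈ 0.0620.

z = 1.5381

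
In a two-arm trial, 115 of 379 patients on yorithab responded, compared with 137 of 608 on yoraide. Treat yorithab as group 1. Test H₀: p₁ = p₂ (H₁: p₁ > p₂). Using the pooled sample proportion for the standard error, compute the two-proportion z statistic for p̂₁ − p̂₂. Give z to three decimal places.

p̂₁ = 115/379 = 0.30343, p̂₂ = 137/608 = 0.22533.
Pooled p̂ = (115+137)/(379+608) = 252/987 = 0.25532.
SE = √(0.190131 × 0.00428326) = 0.02854.
z = (0.30343 − 0.22533)/0.02854 = 0.07810/0.02854 = 2.737.
p-value = P(Z > 2.737) ≈ 0.0031.

z = 2.737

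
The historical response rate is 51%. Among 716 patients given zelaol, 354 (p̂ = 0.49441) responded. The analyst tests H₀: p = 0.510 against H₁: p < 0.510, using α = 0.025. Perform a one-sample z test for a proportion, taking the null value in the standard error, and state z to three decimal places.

z = -0.834

p̂ = 354/716 ≈ 0.494413.
Standard error under H₀: √(0.51×0.49/716) = 0.018682.
z = (0.494413 − 0.51)/0.018682 = -0.015587/0.018682 = -0.834.
p-value = P(Z < -0.834) ≈ 0.2021; since p > α = 0.025, fail to reject H₀.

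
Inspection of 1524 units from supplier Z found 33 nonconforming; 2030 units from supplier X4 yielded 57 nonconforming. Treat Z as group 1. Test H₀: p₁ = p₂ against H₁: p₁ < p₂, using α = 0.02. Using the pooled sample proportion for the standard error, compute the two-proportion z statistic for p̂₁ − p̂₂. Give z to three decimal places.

p̂₁ = 33/1524 = 0.021654, p̂₂ = 57/2030 = 0.028079.
Pooled p̂ = (33+57)/(1524+2030) = 90/3554 = 0.025324.
SE = √(0.0246823 × 0.00114878) = 0.005325.
z = (0.021654 − 0.028079)/0.005325 = -0.006425/0.005325 = -1.207.
p-value = P(Z < -1.207) ≈ 0.1138; since p > α = 0.02, fail to reject H₀.

z = -1.207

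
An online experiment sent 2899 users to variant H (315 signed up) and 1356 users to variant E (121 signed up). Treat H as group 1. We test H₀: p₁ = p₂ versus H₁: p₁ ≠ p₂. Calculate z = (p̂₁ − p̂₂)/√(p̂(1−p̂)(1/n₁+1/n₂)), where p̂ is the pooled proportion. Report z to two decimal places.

p̂₁ = 315/2899 = 0.1087, p̂₂ = 121/1356 = 0.0892.
Pooled p̂ = (315+121)/(2899+1356) = 436/4255 = 0.1025.
SE = √(p̂(1−p̂)(1/n₁+1/n₂)) = √(0.1025·0.8975·0.00108241) = √(9.95471e-05) = 0.0100.
z = (0.1087 − 0.0892)/0.0100 = 0.0195/0.0100 = 1.95.
p-value = 2·P(Z > 1.947) ≈ 0.0515.

z = 1.95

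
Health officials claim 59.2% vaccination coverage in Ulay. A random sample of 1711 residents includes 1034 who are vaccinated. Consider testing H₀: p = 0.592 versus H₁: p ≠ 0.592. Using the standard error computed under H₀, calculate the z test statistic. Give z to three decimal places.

p̂ = 1034/1711 ≈ 0.60432.
SE = √(p₀(1−p₀)/n) = √(0.24154/1711) = 0.01188.
z = (0.60432 − 0.592)/0.01188 = 0.01232/0.01188 = 1.037.
Two-sided p-value ≈ 2·Φ(−1.037) = 0.2996.

z = 1.037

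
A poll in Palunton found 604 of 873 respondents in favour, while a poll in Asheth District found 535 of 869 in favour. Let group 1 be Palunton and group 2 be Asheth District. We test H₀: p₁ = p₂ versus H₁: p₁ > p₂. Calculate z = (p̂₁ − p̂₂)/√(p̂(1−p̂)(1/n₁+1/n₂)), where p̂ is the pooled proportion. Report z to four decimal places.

p̂₁ = 604/873 ≈ 0.691867, p̂₂ = 535/869 ≈ 0.615650.
Pooled p̂ = (604+535)/(873+869) = 1139/1742 = 0.653846.
SE = √(p̂(1−p̂)(1/n₁+1/n₂)) = √(0.653846·0.346154·0.00229622) = √(0.000519707) = 0.022797.
z = (0.691867 − 0.615650)/0.022797 = 0.076217/0.022797 = 3.3433.
p-value = P(Z > 3.343) ≈ 0.0004.

z = 3.3433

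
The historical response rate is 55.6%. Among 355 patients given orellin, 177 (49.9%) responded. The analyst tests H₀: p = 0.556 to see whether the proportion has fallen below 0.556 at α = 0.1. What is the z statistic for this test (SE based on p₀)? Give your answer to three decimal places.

z = -2.177

p̂ = 177/355 = 0.49859.
SE = √(p₀(1−p₀)/n) = √(0.24686/355) = 0.02637.
z = (0.49859 − 0.556)/0.02637 = -0.05741/0.02637 = -2.177.
p-value = P(Z < -2.177) ≈ 0.0147; since p < α = 0.1, reject H₀.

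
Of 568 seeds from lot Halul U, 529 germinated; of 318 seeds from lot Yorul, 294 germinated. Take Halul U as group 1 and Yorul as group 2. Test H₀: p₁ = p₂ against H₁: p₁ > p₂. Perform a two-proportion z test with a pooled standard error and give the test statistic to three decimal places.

p̂₁ = 529/568 = 0.93134, p̂₂ = 294/318 = 0.92453.
Pooled p̂ = (529+294)/(568+318) = 823/886 = 0.92889.
SE = √(p̂(1−p̂)(1/n₁+1/n₂)) = √(0.92889·0.07111·0.00490522) = √(0.00032399) = 0.01800.
z = (0.93134 − 0.92453)/0.01800 = 0.00681/0.01800 = 0.378.
p-value = P(Z > 0.378) ≈ 0.3526.

z = 0.378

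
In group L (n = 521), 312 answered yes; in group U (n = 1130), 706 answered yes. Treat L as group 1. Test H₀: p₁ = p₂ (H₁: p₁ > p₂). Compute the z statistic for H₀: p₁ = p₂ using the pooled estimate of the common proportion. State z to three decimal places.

z = -1.007

p̂₁ = 312/521 ≈ 0.59885, p̂₂ = 706/1130 ≈ 0.62478.
Pooled p̂ = (312+706)/(521+1130) = 1018/1651 = 0.61660.
SE = √(0.236405 × 0.00280434) = 0.02575.
z = (0.59885 − 0.62478)/0.02575 = -0.02593/0.02575 = -1.007.
p-value = P(Z > -1.007) ≈ 0.8431.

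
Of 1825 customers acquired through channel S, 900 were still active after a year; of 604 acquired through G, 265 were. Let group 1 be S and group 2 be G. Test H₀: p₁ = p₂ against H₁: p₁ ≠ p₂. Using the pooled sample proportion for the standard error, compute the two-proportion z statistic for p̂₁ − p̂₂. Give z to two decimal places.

z = 2.32

p̂₁ = 900/1825 ≈ 0.4932, p̂₂ = 265/604 ≈ 0.4387.
Pooled p̂ = (900+265)/(1825+604) = 1165/2429 = 0.4796.
SE = √(0.249585 × 0.00220357) = 0.0235.
z = (0.4932 − 0.4387)/0.0235 = 0.0545/0.0235 = 2.32.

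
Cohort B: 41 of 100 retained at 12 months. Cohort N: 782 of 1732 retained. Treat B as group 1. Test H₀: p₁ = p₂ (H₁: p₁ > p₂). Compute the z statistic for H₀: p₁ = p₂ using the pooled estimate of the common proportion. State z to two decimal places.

p̂₁ = 41/100 = 0.4100, p̂₂ = 782/1732 = 0.4515.
Pooled p̂ = (41+782)/(100+1732) = 823/1832 = 0.4492.
SE = √(0.247423 × 0.0105774) = 0.0512.
z = (0.4100 − 0.4515)/0.0512 = -0.0415/0.0512 = -0.81.
p-value = P(Z > -0.811) ≈ 0.7914.

z = -0.81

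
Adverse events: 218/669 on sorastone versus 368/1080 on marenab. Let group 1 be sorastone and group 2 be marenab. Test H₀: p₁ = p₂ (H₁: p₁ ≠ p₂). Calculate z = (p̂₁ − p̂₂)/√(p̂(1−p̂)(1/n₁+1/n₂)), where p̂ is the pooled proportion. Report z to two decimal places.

p̂₁ = 218/669 = 0.3259, p̂₂ = 368/1080 = 0.3407.
Pooled p̂ = (218+368)/(669+1080) = 586/1749 = 0.3350.
SE = √(p̂(1−p̂)(1/n₁+1/n₂)) = √(0.3350·0.6650·0.00242069) = √(0.000539309) = 0.0232.
z = (0.3259 − 0.3407)/0.0232 = -0.0148/0.0232 = -0.64.
p-value = 2·P(Z > 0.641) ≈ 0.5217.

z = -0.64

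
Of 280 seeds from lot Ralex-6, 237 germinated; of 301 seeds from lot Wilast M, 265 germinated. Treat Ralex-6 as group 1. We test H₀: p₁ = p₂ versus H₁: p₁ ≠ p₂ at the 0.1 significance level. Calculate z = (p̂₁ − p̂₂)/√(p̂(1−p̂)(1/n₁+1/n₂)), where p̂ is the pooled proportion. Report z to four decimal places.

p̂₁ = 237/280 ≈ 0.8464286, p̂₂ = 265/301 ≈ 0.8803987.
Pooled p̂ = (237+265)/(280+301) = 502/581 = 0.8640275.
SE = √(p̂(1−p̂)(1/n₁+1/n₂)) = √(0.8640275·0.1359725·0.00689369) = √(0.000809898) = 0.0284587.
z = (0.8464286 − 0.8803987)/0.0284587 = -0.0339701/0.0284587 = -1.1937.
p-value = 2·P(Z > 1.194) ≈ 0.2326; since p > α = 0.1, fail to reject H₀.

z = -1.1937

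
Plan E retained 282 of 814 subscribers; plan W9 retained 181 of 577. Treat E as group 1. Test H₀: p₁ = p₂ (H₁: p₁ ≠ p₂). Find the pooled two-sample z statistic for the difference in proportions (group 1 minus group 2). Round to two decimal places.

z = 1.28

p̂₁ = 282/814 = 0.3464, p̂₂ = 181/577 = 0.3137.
Pooled p̂ = (282+181)/(814+577) = 463/1391 = 0.3329.
SE = √(p̂(1−p̂)(1/n₁+1/n₂)) = √(0.3329·0.6671·0.0029616) = √(0.00065766) = 0.0256.
z = (0.3464 − 0.3137)/0.0256 = 0.0327/0.0256 = 1.28.
p-value = 2·P(Z > 1.277) ≈ 0.2016.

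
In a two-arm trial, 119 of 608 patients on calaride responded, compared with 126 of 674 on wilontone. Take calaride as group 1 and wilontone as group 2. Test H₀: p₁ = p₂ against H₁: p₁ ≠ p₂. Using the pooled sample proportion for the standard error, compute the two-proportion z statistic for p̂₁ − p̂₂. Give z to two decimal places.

z = 0.40

p̂₁ = 119/608 ≈ 0.1957, p̂₂ = 126/674 ≈ 0.1869.
Pooled p̂ = (119+126)/(608+674) = 245/1282 = 0.1911.
SE = √(0.154586 × 0.00312842) = 0.0220.
z = (0.1957 − 0.1869)/0.0220 = 0.0088/0.0220 = 0.40.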